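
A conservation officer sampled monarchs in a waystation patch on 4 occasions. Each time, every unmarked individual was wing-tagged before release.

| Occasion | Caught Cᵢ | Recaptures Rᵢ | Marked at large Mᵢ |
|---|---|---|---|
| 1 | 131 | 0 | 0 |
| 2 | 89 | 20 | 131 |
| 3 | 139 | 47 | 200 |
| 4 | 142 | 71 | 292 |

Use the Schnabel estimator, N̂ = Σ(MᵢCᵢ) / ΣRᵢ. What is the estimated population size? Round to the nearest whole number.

Σ MᵢCᵢ = 0·131 + 131·89 + 200·139 + 292·142 = 0 + 11659 + 27800 + 41464 = 80923
Σ Rᵢ = 0 + 20 + 47 + 71 = 138
N̂ = 80923 / 138 ≈ 586.4 → 586

N ≈ 586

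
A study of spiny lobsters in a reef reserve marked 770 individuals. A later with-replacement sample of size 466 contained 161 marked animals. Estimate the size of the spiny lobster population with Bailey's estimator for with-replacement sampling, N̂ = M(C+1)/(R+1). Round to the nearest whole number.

N ≈ 2220

N̂ = 770·(466+1)/(161+1) = 770·467/162 = 359590/162 ≈ 2219.7 → 2220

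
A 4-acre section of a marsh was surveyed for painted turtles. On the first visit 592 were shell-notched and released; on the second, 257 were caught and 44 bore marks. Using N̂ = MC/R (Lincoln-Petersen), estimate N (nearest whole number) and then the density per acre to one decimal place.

N̂ = 592·257/44 = 152144/44 ≈ 3457.8 → 3458
Density = N̂ / area = 3458 / 4 ≈ 864.50 → 864.5 per acre

density ≈ 864.5 painted turtles per acre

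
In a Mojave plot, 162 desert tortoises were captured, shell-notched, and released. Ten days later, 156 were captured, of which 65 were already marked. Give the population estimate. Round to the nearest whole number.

N ≈ 389

The marked fraction in the recapture sample should equal the marked fraction in the population: 65/156 = 162/N.
N = (162 × 156) / 65 = 25272 / 65 ≈ 388.8 → 389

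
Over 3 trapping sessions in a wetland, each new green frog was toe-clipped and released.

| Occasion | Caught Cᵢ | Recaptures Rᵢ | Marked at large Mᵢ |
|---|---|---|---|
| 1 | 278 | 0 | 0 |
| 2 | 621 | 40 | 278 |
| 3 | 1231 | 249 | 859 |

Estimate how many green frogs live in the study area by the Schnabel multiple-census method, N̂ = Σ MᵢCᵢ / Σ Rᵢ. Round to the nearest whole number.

N ≈ 4256

Σ MᵢCᵢ = 0·278 + 278·621 + 859·1231 = 0 + 172638 + 1057429 = 1230067
Σ Rᵢ = 0 + 40 + 249 = 289
N̂ = 1230067 / 289 ≈ 4256.3 → 4256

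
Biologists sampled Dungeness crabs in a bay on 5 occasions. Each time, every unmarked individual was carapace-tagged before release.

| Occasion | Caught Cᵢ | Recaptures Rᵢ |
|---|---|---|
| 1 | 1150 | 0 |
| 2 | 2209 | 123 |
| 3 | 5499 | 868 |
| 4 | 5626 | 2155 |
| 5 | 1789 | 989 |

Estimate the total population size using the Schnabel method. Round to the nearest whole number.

Marked at large before each occasion: Mᵢ = Σⱼ<ᵢ (Cⱼ − Rⱼ) → M1=0, M2=1150, M3=3236, M4=7867, M5=11338
Σ MᵢCᵢ = 0·1150 + 1150·2209 + 3236·5499 + 7867·5626 + 11338·1789 = 0 + 2540350 + 17794764 + 44259742 + 20283682 = 84878538
Σ Rᵢ = 0 + 123 + 868 + 2155 + 989 = 4135
N̂ = 84878538 / 4135 ≈ 20526.9 → 20527

N ≈ 20,527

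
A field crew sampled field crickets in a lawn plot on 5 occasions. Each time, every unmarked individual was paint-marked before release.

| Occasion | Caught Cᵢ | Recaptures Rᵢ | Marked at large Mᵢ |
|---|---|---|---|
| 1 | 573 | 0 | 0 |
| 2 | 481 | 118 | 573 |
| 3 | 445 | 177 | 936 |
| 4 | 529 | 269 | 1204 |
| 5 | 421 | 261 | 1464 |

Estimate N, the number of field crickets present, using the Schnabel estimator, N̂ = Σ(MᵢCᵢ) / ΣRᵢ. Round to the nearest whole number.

Σ MᵢCᵢ = 0·573 + 573·481 + 936·445 + 1204·529 + 1464·421 = 0 + 275613 + 416520 + 636916 + 616344 = 1945393
Σ Rᵢ = 0 + 118 + 177 + 269 + 261 = 825
N̂ = 1945393 / 825 ≈ 2358.1 → 2358

N ≈ 2358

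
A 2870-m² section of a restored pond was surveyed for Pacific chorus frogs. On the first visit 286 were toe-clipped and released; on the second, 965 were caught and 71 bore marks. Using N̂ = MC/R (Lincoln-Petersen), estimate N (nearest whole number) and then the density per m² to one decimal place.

density ≈ 1.4 Pacific chorus frogs per m²

N̂ = 286·965/71 = 275990/71 ≈ 3887.2 → 3887
Density = N̂ / area = 3887 / 2870 ≈ 1.35 → 1.4 per m²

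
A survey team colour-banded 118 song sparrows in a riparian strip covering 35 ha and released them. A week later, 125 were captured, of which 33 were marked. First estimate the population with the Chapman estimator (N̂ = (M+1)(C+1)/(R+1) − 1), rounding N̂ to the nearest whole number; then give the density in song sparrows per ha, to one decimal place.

density ≈ 12.6 song sparrows per ha

N̂ = 119·126/34 − 1 = 14994/34 − 1 = 440
Density = N̂ / area = 440 / 35 ≈ 12.57 → 12.6 per ha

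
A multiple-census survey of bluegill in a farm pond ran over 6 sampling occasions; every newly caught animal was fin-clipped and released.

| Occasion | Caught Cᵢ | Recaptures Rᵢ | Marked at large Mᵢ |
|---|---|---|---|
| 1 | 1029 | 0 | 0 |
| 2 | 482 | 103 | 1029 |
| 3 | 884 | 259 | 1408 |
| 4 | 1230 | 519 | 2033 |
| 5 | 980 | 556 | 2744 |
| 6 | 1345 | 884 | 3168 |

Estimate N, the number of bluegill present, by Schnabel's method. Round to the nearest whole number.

Σ MᵢCᵢ = 0·1029 + 1029·482 + 1408·884 + 2033·1230 + 2744·980 + 3168·1345 = 0 + 495978 + 1244672 + 2500590 + 2689120 + 4260960 = 11191320
Σ Rᵢ = 0 + 103 + 259 + 519 + 556 + 884 = 2321
N̂ = 11191320 / 2321 ≈ 4821.8 → 4822

N ≈ 4822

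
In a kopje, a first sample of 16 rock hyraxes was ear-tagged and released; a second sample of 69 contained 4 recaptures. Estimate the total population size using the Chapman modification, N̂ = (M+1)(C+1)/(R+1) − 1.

N = 237

N̂ = (16+1)(69+1)/(4+1) − 1 = 17·70/5 − 1
= 1190/5 − 1 = 238 − 1 = 237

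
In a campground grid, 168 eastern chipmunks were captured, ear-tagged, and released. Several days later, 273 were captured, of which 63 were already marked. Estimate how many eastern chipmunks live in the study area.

N = (168 × 273) / 63 = 45864 / 63 = 728

N = 728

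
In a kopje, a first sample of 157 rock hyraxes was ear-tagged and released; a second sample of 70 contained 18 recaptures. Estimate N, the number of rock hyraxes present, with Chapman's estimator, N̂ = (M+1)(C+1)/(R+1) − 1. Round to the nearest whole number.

N̂ = (157+1)(70+1)/(18+1) − 1 = 158·71/19 − 1
= 11218/19 − 1 ≈ 590.4 − 1 ≈ 589.4 → 589

N ≈ 589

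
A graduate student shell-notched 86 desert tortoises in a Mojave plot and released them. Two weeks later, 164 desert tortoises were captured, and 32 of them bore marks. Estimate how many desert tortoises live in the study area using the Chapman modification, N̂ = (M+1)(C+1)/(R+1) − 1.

N̂ = (86+1)(164+1)/(32+1) − 1 = 87·165/33 − 1
= 14355/33 − 1 = 435 − 1 = 434

N = 434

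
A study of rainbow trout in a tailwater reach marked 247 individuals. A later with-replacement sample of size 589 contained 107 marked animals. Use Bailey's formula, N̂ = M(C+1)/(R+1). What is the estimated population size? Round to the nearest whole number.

N ≈ 1349

N̂ = 247·(589+1)/(107+1) = 247·590/108 = 145730/108 ≈ 1349.4 → 1349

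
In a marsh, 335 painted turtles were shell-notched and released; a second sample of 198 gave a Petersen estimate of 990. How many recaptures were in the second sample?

From N = M·C/R: R = M·C / N = 335·198 / 990 = 66330 / 990 = 67.

R = 67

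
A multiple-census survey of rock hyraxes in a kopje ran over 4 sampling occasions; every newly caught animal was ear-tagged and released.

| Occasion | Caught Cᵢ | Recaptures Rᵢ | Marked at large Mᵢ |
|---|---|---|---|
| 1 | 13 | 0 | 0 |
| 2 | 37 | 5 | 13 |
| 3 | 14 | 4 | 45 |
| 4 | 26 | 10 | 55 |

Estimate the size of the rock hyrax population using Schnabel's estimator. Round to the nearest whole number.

N ≈ 134

Σ MᵢCᵢ = 0·13 + 13·37 + 45·14 + 55·26 = 0 + 481 + 630 + 1430 = 2541
Σ Rᵢ = 0 + 5 + 4 + 10 = 19
N̂ = 2541 / 19 ≈ 133.7 → 134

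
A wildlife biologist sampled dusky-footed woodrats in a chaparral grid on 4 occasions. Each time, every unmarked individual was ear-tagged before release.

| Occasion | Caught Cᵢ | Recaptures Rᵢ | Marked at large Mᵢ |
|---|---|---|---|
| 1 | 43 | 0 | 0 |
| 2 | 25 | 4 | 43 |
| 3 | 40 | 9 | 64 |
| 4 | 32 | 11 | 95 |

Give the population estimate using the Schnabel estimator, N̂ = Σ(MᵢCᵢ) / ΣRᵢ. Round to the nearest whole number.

N ≈ 278

Σ MᵢCᵢ = 0·43 + 43·25 + 64·40 + 95·32 = 0 + 1075 + 2560 + 3040 = 6675
Σ Rᵢ = 0 + 4 + 9 + 11 = 24
N̂ = 6675 / 24 ≈ 278.1 → 278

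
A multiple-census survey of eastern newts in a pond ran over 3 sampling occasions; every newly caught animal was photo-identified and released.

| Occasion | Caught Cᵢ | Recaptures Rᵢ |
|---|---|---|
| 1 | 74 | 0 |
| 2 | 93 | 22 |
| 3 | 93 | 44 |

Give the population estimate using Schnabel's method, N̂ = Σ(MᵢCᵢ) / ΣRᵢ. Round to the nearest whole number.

Marked at large before each occasion: Mᵢ = Σⱼ<ᵢ (Cⱼ − Rⱼ) → M1=0, M2=74, M3=145
Σ MᵢCᵢ = 0·74 + 74·93 + 145·93 = 0 + 6882 + 13485 = 20367
Σ Rᵢ = 0 + 22 + 44 = 66
N̂ = 20367 / 66 ≈ 308.6 → 309

N ≈ 309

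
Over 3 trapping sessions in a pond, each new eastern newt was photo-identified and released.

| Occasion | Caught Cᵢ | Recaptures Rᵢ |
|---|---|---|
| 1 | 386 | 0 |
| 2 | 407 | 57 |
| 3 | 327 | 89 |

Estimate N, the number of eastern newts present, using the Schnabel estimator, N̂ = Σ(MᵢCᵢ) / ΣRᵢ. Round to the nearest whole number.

Marked at large before each occasion: Mᵢ = Σⱼ<ᵢ (Cⱼ − Rⱼ) → M1=0, M2=386, M3=736
Σ MᵢCᵢ = 0·386 + 386·407 + 736·327 = 0 + 157102 + 240672 = 397774
Σ Rᵢ = 0 + 57 + 89 = 146
N̂ = 397774 / 146 ≈ 2724.48 → 2724

N ≈ 2724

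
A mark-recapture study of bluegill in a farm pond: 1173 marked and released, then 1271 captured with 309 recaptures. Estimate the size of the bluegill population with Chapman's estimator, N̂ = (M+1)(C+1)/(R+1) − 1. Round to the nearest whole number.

N ≈ 4816

N̂ = (1173+1)(1271+1)/(309+1) − 1 = 1174·1272/310 − 1
= 1493328/310 − 1 ≈ 4817.2 − 1 ≈ 4816.2 → 4816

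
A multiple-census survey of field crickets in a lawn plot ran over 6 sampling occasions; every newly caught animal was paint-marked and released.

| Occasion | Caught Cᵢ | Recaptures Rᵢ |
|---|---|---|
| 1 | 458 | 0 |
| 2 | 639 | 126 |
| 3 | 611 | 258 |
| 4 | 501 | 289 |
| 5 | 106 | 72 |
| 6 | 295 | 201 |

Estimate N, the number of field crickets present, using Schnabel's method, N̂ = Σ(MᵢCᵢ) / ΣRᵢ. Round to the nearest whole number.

N ≈ 2299

Marked at large before each occasion: Mᵢ = Σⱼ<ᵢ (Cⱼ − Rⱼ) → M1=0, M2=458, M3=971, M4=1324, M5=1536, M6=1570
Σ MᵢCᵢ = 0·458 + 458·639 + 971·611 + 1324·501 + 1536·106 + 1570·295 = 0 + 292662 + 593281 + 663324 + 162816 + 463150 = 2175233
Σ Rᵢ = 0 + 126 + 258 + 289 + 72 + 201 = 946
N̂ = 2175233 / 946 ≈ 2299.4 → 2299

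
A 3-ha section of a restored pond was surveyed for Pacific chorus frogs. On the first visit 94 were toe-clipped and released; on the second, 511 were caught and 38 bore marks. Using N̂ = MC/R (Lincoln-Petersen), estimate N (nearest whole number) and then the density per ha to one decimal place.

density ≈ 421.3 Pacific chorus frogs per ha

N̂ = 94·511/38 = 48034/38 ≈ 1264.1 → 1264
Density = N̂ / area = 1264 / 3 ≈ 421.33 → 421.3 per ha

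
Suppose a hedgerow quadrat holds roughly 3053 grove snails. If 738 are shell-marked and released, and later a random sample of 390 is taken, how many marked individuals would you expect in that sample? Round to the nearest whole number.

expected recaptures ≈ 94

The marked fraction of the population is 738/3053, so in a sample of 390 expect C·(M/N) marked.
E[R] = 738 × 390 / 3053 = 287820 / 3053 ≈ 94.3 → 94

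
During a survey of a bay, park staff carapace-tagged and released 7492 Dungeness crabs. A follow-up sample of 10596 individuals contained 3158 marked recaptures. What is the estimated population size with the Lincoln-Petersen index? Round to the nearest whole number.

N ≈ 25,138

N = (7492 × 10596) / 3158 = 79385232 / 3158 ≈ 25137.8 → 25138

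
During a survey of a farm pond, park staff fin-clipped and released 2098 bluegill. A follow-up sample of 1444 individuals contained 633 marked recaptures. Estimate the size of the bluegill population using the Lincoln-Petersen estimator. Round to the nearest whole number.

N ≈ 4786

The marked fraction in the recapture sample should equal the marked fraction in the population: 633/1444 = 2098/N.
N = (2098 × 1444) / 633 = 3029512 / 633 ≈ 4786.0 → 4786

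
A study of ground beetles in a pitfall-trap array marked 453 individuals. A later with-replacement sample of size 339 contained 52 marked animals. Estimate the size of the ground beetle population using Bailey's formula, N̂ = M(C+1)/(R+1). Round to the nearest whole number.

N̂ = 453·(339+1)/(52+1) = 453·340/53 = 154020/53 ≈ 2906.0 → 2906

N ≈ 2906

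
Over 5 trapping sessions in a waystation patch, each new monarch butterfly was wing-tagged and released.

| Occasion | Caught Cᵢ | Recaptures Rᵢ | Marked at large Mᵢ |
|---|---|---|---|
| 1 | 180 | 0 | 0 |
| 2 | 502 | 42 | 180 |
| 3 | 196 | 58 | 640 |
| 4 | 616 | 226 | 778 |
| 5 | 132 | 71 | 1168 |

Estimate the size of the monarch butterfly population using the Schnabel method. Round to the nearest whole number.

Σ MᵢCᵢ = 0·180 + 180·502 + 640·196 + 778·616 + 1168·132 = 0 + 90360 + 125440 + 479248 + 154176 = 849224
Σ Rᵢ = 0 + 42 + 58 + 226 + 71 = 397
N̂ = 849224 / 397 ≈ 2139.1 → 2139

N ≈ 2139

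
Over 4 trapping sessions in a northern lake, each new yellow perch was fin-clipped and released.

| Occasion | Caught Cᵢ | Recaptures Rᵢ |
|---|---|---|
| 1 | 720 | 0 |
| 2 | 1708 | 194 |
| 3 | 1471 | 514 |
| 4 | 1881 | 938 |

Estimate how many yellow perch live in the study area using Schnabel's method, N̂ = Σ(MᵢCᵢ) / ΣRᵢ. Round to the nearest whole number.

N ≈ 6390

Marked at large before each occasion: Mᵢ = Σⱼ<ᵢ (Cⱼ − Rⱼ) → M1=0, M2=720, M3=2234, M4=3191
Σ MᵢCᵢ = 0·720 + 720·1708 + 2234·1471 + 3191·1881 = 0 + 1229760 + 3286214 + 6002271 = 10518245
Σ Rᵢ = 0 + 194 + 514 + 938 = 1646
N̂ = 10518245 / 1646 ≈ 6390.2 → 6390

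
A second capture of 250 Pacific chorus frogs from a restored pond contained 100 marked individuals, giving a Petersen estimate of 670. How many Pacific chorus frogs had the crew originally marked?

M = 268

From N = M·C/R: M = N·R / C = 670·100 / 250 = 67000 / 250 = 268.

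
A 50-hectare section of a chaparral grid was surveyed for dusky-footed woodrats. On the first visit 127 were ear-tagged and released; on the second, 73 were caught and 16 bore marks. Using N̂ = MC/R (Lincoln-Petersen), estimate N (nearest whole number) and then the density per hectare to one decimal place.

N̂ = 127·73/16 = 9271/16 ≈ 579.4 → 579
Density = N̂ / area = 579 / 50 ≈ 11.58 → 11.6 per hectare

density ≈ 11.6 dusky-footed woodrats per hectare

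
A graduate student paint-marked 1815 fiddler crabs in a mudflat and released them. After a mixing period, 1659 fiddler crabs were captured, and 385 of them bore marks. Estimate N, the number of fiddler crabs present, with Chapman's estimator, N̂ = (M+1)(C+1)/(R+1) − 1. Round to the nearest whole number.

N̂ = (1815+1)(1659+1)/(385+1) − 1 = 1816·1660/386 − 1
= 3014560/386 − 1 ≈ 7809.7 − 1 ≈ 7808.7 → 7809

N ≈ 7809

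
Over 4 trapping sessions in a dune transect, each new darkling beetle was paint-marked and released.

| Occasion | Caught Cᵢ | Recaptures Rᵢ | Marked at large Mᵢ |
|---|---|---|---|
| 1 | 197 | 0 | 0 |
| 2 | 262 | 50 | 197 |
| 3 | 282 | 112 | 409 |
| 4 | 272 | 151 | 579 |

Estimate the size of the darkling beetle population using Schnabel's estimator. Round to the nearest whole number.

N ≈ 1037

Σ MᵢCᵢ = 0·197 + 197·262 + 409·282 + 579·272 = 0 + 51614 + 115338 + 157488 = 324440
Σ Rᵢ = 0 + 50 + 112 + 151 = 313
N̂ = 324440 / 313 ≈ 1036.5 → 1037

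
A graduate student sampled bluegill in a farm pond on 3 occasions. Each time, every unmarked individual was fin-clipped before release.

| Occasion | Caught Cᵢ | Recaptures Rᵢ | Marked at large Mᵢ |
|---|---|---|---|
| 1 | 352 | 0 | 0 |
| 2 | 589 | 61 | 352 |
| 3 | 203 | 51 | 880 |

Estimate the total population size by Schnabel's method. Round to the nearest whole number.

Σ MᵢCᵢ = 0·352 + 352·589 + 880·203 = 0 + 207328 + 178640 = 385968
Σ Rᵢ = 0 + 61 + 51 = 112
N̂ = 385968 / 112 ≈ 3446.1 → 3446

N ≈ 3446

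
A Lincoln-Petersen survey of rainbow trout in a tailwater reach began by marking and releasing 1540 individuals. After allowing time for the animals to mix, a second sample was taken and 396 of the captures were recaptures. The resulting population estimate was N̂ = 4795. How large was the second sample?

C = 1233

From N = M·C/R: C = N·R / M = 4795·396 / 1540 = 1898820 / 1540 = 1233.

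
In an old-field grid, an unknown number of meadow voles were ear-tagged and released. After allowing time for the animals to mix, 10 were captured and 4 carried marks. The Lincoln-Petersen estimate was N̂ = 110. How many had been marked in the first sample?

M = 44

From N = M·C/R: M = N·R / C = 110·4 / 10 = 440 / 10 = 44.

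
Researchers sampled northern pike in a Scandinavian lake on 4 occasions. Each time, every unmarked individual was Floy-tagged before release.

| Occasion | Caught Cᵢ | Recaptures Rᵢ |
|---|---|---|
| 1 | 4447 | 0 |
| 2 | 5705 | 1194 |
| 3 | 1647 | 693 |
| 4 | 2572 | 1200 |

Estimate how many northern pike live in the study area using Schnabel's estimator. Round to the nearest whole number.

N ≈ 21,256

Marked at large before each occasion: Mᵢ = Σⱼ<ᵢ (Cⱼ − Rⱼ) → M1=0, M2=4447, M3=8958, M4=9912
Σ MᵢCᵢ = 0·4447 + 4447·5705 + 8958·1647 + 9912·2572 = 0 + 25370135 + 14753826 + 25493664 = 65617625
Σ Rᵢ = 0 + 1194 + 693 + 1200 = 3087
N̂ = 65617625 / 3087 ≈ 21256.1 → 21256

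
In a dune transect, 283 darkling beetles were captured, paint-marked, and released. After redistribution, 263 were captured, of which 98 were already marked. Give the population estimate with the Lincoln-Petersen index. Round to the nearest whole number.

Lincoln-Petersen assumes M/N = R/C, so N = M·C / R.
N = (283 × 263) / 98 = 74429 / 98 ≈ 759.48 → 759

N ≈ 759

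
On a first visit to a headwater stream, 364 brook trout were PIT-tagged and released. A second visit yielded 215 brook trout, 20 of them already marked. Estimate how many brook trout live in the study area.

N = 3913

N = (364 × 215) / 20 = 78260 / 20 = 3913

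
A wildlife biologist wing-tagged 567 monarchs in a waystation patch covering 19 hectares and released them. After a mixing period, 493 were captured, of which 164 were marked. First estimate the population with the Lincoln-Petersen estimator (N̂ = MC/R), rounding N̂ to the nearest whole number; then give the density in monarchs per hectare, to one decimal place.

density ≈ 89.7 monarchs per hectare

N̂ = 567·493/164 = 279531/164 ≈ 1704.46 → 1704
Density = N̂ / area = 1704 / 19 ≈ 89.68 → 89.7 per hectare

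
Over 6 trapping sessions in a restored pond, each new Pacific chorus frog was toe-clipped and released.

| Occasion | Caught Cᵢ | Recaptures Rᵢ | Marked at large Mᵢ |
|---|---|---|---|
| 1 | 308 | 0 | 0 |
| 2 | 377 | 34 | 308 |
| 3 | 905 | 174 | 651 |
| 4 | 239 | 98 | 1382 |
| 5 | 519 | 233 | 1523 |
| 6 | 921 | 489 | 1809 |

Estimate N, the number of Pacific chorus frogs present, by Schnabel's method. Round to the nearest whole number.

Σ MᵢCᵢ = 0·308 + 308·377 + 651·905 + 1382·239 + 1523·519 + 1809·921 = 0 + 116116 + 589155 + 330298 + 790437 + 1666089 = 3492095
Σ Rᵢ = 0 + 34 + 174 + 98 + 233 + 489 = 1028
N̂ = 3492095 / 1028 ≈ 3397.0 → 3397

N ≈ 3397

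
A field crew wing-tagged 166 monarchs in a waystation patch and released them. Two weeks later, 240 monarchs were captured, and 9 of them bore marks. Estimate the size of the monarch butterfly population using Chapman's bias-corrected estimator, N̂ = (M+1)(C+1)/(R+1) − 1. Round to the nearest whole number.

N̂ = (166+1)(240+1)/(9+1) − 1 = 167·241/10 − 1
= 40247/10 − 1 ≈ 4024.7 − 1 ≈ 4023.7 → 4024

N ≈ 4024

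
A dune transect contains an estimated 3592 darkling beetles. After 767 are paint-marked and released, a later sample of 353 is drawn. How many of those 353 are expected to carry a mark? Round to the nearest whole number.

expected recaptures ≈ 75

Expected recaptures E[R] = M·C / N.
E[R] = 767 × 353 / 3592 = 270751 / 3592 ≈ 75.4 → 75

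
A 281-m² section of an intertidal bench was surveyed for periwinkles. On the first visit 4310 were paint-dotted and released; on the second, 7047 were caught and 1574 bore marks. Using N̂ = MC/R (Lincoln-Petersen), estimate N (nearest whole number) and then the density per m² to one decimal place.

N̂ = 4310·7047/1574 = 30372570/1574 ≈ 19296.4 → 19296
Density = N̂ / area = 19296 / 281 ≈ 68.67 → 68.7 per m²

density ≈ 68.7 periwinkles per m²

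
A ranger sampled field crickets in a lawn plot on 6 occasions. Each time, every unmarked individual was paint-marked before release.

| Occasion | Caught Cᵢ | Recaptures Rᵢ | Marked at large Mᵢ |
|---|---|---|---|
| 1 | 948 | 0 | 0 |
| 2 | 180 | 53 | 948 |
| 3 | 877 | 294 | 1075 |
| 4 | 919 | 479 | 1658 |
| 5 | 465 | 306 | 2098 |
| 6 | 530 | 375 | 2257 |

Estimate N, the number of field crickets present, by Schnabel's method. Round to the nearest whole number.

Σ MᵢCᵢ = 0·948 + 948·180 + 1075·877 + 1658·919 + 2098·465 + 2257·530 = 0 + 170640 + 942775 + 1523702 + 975570 + 1196210 = 4808897
Σ Rᵢ = 0 + 53 + 294 + 479 + 306 + 375 = 1507
N̂ = 4808897 / 1507 ≈ 3191.0 → 3191

N ≈ 3191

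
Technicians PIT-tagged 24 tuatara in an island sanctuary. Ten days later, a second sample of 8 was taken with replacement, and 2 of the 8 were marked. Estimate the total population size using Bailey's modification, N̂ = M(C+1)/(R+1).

N̂ = 24·(8+1)/(2+1) = 24·9/3 = 216/3 = 72

N = 72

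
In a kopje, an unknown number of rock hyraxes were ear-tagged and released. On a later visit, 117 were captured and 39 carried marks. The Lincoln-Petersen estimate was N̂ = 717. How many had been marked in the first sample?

M = 239

From N = M·C/R: M = N·R / C = 717·39 / 117 = 27963 / 117 = 239.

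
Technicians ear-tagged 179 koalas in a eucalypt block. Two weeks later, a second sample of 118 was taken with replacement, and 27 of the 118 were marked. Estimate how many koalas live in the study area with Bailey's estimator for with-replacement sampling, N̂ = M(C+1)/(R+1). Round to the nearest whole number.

N ≈ 761

N̂ = 179·(118+1)/(27+1) = 179·119/28 = 21301/28 ≈ 760.8 → 761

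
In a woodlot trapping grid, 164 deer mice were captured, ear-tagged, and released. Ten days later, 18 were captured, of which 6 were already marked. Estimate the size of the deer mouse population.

Lincoln-Petersen assumes M/N = R/C, so N = M·C / R.
N = (164 × 18) / 6 = 2952 / 6 = 492

N = 492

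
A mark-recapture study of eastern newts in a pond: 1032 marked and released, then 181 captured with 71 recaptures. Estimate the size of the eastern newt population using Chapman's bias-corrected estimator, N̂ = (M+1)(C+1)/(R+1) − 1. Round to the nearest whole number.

N̂ = (1032+1)(181+1)/(71+1) − 1 = 1033·182/72 − 1
= 188006/72 − 1 ≈ 2611.2 − 1 ≈ 2610.2 → 2610

N ≈ 2610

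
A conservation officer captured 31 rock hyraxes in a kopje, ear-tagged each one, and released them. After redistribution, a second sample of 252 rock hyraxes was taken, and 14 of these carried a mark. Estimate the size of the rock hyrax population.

If marked individuals mix randomly, R/C ≈ M/N, giving N ≈ M·C/R.
N = (31 × 252) / 14 = 7812 / 14 = 558

N = 558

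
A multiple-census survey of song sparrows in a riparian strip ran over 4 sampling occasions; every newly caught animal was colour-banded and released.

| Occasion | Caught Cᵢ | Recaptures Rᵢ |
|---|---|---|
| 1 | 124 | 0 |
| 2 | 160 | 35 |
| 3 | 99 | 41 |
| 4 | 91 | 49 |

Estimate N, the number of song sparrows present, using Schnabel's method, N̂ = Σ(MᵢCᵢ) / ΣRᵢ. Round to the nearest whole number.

N ≈ 579

Marked at large before each occasion: Mᵢ = Σⱼ<ᵢ (Cⱼ − Rⱼ) → M1=0, M2=124, M3=249, M4=307
Σ MᵢCᵢ = 0·124 + 124·160 + 249·99 + 307·91 = 0 + 19840 + 24651 + 27937 = 72428
Σ Rᵢ = 0 + 35 + 41 + 49 = 125
N̂ = 72428 / 125 ≈ 579.4 → 579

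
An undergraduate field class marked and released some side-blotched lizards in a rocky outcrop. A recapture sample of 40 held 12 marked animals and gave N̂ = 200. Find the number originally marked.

From N = M·C/R: M = N·R / C = 200·12 / 40 = 2400 / 40 = 60.

M = 60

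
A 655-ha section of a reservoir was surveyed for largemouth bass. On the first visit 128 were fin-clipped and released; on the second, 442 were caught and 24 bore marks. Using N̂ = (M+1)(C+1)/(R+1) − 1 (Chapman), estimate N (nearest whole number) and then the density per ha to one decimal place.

N̂ = 129·443/25 − 1 = 57147/25 − 1 ≈ 2284.9 → 2285
Density = N̂ / area = 2285 / 655 ≈ 3.49 → 3.5 per ha

density ≈ 3.5 largemouth bass per ha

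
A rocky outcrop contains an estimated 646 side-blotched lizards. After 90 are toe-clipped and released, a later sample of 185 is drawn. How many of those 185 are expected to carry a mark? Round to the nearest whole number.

expected recaptures ≈ 26

The marked fraction of the population is 90/646, so in a sample of 185 expect C·(M/N) marked.
E[R] = 90 × 185 / 646 = 16650 / 646 ≈ 25.8 → 26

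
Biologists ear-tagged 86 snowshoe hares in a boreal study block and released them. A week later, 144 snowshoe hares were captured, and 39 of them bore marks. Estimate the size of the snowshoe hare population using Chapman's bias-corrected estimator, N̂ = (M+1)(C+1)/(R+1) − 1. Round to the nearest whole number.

N̂ = (86+1)(144+1)/(39+1) − 1 = 87·145/40 − 1
= 12615/40 − 1 ≈ 315.4 − 1 ≈ 314.4 → 314

N ≈ 314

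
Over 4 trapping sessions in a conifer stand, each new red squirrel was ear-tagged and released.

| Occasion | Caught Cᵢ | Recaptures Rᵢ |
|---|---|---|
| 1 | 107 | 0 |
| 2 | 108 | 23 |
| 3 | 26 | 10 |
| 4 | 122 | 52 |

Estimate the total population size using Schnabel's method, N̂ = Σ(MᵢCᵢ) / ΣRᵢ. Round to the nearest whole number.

N ≈ 493

Marked at large before each occasion: Mᵢ = Σⱼ<ᵢ (Cⱼ − Rⱼ) → M1=0, M2=107, M3=192, M4=208
Σ MᵢCᵢ = 0·107 + 107·108 + 192·26 + 208·122 = 0 + 11556 + 4992 + 25376 = 41924
Σ Rᵢ = 0 + 23 + 10 + 52 = 85
N̂ = 41924 / 85 ≈ 493.2 → 493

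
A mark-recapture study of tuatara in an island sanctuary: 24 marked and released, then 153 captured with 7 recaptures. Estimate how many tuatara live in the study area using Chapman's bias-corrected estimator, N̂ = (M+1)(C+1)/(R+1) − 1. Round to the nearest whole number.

N̂ = (24+1)(153+1)/(7+1) − 1 = 25·154/8 − 1
= 3850/8 − 1 ≈ 481.2 − 1 ≈ 480.2 → 480

N ≈ 480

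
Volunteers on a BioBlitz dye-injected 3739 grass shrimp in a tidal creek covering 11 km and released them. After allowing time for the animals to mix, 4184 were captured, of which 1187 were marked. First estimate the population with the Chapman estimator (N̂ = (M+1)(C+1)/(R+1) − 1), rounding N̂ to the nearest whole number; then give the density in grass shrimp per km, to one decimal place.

density ≈ 1197.6 grass shrimp per km

N̂ = 3740·4185/1188 − 1 = 15651900/1188 − 1 = 13174
Density = N̂ / area = 13174 / 11 ≈ 1197.64 → 1197.6 per km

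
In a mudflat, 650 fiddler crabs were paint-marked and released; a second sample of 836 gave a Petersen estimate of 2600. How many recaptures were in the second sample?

From N = M·C/R: R = M·C / N = 650·836 / 2600 = 543400 / 2600 = 209.

R = 209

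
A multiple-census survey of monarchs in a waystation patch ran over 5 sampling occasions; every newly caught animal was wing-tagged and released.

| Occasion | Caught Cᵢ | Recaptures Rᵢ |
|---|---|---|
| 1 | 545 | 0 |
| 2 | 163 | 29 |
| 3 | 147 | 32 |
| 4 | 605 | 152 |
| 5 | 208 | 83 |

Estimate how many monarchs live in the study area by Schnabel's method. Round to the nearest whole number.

Marked at large before each occasion: Mᵢ = Σⱼ<ᵢ (Cⱼ − Rⱼ) → M1=0, M2=545, M3=679, M4=794, M5=1247
Σ MᵢCᵢ = 0·545 + 545·163 + 679·147 + 794·605 + 1247·208 = 0 + 88835 + 99813 + 480370 + 259376 = 928394
Σ Rᵢ = 0 + 29 + 32 + 152 + 83 = 296
N̂ = 928394 / 296 ≈ 3136.47 → 3136

N ≈ 3136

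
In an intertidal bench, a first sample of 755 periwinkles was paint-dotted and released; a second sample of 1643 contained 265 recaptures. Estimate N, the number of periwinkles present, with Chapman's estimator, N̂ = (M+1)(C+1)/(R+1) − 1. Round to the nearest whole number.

N ≈ 4671

N̂ = (755+1)(1643+1)/(265+1) − 1 = 756·1644/266 − 1
= 1242864/266 − 1 ≈ 4672.4 − 1 ≈ 4671.4 → 4671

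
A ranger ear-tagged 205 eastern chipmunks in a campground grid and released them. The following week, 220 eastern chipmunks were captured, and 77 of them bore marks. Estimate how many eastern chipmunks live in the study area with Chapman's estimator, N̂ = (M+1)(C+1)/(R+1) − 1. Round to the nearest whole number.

N̂ = (205+1)(220+1)/(77+1) − 1 = 206·221/78 − 1
= 45526/78 − 1 ≈ 583.7 − 1 ≈ 582.7 → 583

N ≈ 583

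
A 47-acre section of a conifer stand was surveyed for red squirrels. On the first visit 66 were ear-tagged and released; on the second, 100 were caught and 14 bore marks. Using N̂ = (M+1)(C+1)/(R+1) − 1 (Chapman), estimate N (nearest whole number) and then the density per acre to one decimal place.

density ≈ 9.6 red squirrels per acre

N̂ = 67·101/15 − 1 = 6767/15 − 1 ≈ 450.1 → 450
Density = N̂ / area = 450 / 47 ≈ 9.57 → 9.6 per acre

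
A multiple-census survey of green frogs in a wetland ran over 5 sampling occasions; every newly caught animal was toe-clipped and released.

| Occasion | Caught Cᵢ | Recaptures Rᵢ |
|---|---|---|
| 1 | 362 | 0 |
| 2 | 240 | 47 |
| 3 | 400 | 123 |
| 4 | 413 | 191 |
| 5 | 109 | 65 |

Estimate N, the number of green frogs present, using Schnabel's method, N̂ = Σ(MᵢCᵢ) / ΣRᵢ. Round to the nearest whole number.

N ≈ 1801

Marked at large before each occasion: Mᵢ = Σⱼ<ᵢ (Cⱼ − Rⱼ) → M1=0, M2=362, M3=555, M4=832, M5=1054
Σ MᵢCᵢ = 0·362 + 362·240 + 555·400 + 832·413 + 1054·109 = 0 + 86880 + 222000 + 343616 + 114886 = 767382
Σ Rᵢ = 0 + 47 + 123 + 191 + 65 = 426
N̂ = 767382 / 426 ≈ 1801.4 → 1801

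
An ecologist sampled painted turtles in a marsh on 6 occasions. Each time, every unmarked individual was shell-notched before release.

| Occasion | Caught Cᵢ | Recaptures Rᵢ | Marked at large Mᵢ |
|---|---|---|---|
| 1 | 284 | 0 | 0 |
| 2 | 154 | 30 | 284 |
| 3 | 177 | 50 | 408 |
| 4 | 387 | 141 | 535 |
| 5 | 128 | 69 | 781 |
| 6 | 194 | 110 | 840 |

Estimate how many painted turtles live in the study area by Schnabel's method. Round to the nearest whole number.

Σ MᵢCᵢ = 0·284 + 284·154 + 408·177 + 535·387 + 781·128 + 840·194 = 0 + 43736 + 72216 + 207045 + 99968 + 162960 = 585925
Σ Rᵢ = 0 + 30 + 50 + 141 + 69 + 110 = 400
N̂ = 585925 / 400 ≈ 1464.8 → 1465

N ≈ 1465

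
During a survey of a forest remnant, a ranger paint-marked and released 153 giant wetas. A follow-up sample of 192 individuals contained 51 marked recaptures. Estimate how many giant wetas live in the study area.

N = 576

N = (153 × 192) / 51 = 29376 / 51 = 576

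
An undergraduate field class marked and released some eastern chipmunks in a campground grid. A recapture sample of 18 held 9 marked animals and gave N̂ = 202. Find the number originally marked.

M = 101

From N = M·C/R: M = N·R / C = 202·9 / 18 = 1818 / 18 = 101.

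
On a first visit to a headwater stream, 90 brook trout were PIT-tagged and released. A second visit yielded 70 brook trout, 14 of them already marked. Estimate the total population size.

N = 450

N = (90 × 70) / 14 = 6300 / 14 = 450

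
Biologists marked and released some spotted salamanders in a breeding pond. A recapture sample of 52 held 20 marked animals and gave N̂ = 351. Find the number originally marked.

M = 135

From N = M·C/R: M = N·R / C = 351·20 / 52 = 7020 / 52 = 135.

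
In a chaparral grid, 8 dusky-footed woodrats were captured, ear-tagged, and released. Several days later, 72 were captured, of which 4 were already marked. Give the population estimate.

N = 144

N = (8 × 72) / 4 = 576 / 4 = 144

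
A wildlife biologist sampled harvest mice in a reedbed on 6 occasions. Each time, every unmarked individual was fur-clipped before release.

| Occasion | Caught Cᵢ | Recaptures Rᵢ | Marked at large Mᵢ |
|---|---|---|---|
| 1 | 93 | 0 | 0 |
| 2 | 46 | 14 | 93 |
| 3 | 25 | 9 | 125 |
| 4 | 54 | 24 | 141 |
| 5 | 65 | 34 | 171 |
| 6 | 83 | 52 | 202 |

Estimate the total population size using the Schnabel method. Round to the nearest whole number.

Σ MᵢCᵢ = 0·93 + 93·46 + 125·25 + 141·54 + 171·65 + 202·83 = 0 + 4278 + 3125 + 7614 + 11115 + 16766 = 42898
Σ Rᵢ = 0 + 14 + 9 + 24 + 34 + 52 = 133
N̂ = 42898 / 133 ≈ 322.5 → 323

N ≈ 323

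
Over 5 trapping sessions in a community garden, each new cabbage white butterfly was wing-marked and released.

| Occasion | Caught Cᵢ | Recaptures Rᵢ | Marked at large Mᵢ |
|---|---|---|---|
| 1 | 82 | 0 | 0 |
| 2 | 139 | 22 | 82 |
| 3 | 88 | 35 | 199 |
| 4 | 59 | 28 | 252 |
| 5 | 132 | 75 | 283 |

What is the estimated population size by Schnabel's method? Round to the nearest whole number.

Σ MᵢCᵢ = 0·82 + 82·139 + 199·88 + 252·59 + 283·132 = 0 + 11398 + 17512 + 14868 + 37356 = 81134
Σ Rᵢ = 0 + 22 + 35 + 28 + 75 = 160
N̂ = 81134 / 160 ≈ 507.1 → 507

N ≈ 507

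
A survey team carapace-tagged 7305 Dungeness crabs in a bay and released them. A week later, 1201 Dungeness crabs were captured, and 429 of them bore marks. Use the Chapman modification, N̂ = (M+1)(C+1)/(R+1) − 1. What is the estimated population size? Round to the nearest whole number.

N ≈ 20,422

N̂ = (7305+1)(1201+1)/(429+1) − 1 = 7306·1202/430 − 1
= 8781812/430 − 1 ≈ 20422.8 − 1 ≈ 20421.8 → 20422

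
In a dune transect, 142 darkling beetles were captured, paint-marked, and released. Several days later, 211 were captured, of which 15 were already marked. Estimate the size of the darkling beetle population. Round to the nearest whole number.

N = (142 × 211) / 15 = 29962 / 15 ≈ 1997.47 → 1997

N ≈ 1997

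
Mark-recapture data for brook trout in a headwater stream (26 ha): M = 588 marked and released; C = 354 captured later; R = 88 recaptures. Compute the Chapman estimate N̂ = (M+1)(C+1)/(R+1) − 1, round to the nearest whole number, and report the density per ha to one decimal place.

density ≈ 90.3 brook trout per ha

N̂ = 589·355/89 − 1 = 209095/89 − 1 ≈ 2348.4 → 2348
Density = N̂ / area = 2348 / 26 ≈ 90.31 → 90.3 per ha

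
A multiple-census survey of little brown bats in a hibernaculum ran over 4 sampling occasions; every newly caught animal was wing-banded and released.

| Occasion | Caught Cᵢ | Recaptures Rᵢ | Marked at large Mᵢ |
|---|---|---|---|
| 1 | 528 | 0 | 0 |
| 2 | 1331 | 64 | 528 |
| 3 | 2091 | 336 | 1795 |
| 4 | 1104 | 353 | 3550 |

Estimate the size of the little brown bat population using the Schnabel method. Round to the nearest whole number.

Σ MᵢCᵢ = 0·528 + 528·1331 + 1795·2091 + 3550·1104 = 0 + 702768 + 3753345 + 3919200 = 8375313
Σ Rᵢ = 0 + 64 + 336 + 353 = 753
N̂ = 8375313 / 753 ≈ 11122.6 → 11123

N ≈ 11,123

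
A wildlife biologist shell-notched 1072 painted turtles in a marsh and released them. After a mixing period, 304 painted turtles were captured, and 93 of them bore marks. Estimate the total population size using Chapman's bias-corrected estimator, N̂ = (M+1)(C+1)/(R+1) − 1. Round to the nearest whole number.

N̂ = (1072+1)(304+1)/(93+1) − 1 = 1073·305/94 − 1
= 327265/94 − 1 ≈ 3481.5 − 1 ≈ 3480.5 → 3481

N ≈ 3481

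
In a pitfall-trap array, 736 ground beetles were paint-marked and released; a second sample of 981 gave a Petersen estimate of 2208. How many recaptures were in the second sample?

From N = M·C/R: R = M·C / N = 736·981 / 2208 = 722016 / 2208 = 327.

R = 327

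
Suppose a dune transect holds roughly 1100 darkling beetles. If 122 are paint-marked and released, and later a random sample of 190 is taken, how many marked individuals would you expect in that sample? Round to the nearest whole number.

expected recaptures ≈ 21

Expected recaptures E[R] = M·C / N.
E[R] = 122 × 190 / 1100 = 23180 / 1100 ≈ 21.1 → 21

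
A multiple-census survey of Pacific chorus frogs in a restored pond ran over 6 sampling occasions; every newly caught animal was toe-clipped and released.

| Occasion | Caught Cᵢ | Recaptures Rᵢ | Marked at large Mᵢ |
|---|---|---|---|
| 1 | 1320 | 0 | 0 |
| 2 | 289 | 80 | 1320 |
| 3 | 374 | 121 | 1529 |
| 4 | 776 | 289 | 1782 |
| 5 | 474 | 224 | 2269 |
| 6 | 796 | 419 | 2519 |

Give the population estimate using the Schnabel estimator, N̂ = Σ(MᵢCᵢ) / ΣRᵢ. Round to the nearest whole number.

N ≈ 4781

Σ MᵢCᵢ = 0·1320 + 1320·289 + 1529·374 + 1782·776 + 2269·474 + 2519·796 = 0 + 381480 + 571846 + 1382832 + 1075506 + 2005124 = 5416788
Σ Rᵢ = 0 + 80 + 121 + 289 + 224 + 419 = 1133
N̂ = 5416788 / 1133 ≈ 4780.9 → 4781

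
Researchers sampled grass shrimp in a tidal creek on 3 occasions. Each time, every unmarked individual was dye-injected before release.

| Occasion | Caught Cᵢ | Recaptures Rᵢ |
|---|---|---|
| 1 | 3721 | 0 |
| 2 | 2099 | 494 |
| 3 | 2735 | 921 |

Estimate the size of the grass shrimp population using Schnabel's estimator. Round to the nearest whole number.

Marked at large before each occasion: Mᵢ = Σⱼ<ᵢ (Cⱼ − Rⱼ) → M1=0, M2=3721, M3=5326
Σ MᵢCᵢ = 0·3721 + 3721·2099 + 5326·2735 = 0 + 7810379 + 14566610 = 22376989
Σ Rᵢ = 0 + 494 + 921 = 1415
N̂ = 22376989 / 1415 ≈ 15814.1 → 15814

N ≈ 15,814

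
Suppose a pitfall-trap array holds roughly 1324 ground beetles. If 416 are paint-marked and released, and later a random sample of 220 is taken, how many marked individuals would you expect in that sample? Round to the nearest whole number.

The marked fraction of the population is 416/1324, so in a sample of 220 expect C·(M/N) marked.
E[R] = 416 × 220 / 1324 = 91520 / 1324 ≈ 69.1 → 69

expected recaptures ≈ 69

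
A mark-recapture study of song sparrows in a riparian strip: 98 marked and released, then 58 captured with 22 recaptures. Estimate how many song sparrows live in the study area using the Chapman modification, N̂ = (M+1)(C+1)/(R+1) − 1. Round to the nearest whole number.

N̂ = (98+1)(58+1)/(22+1) − 1 = 99·59/23 − 1
= 5841/23 − 1 ≈ 254.0 − 1 ≈ 253.0 → 253

N ≈ 253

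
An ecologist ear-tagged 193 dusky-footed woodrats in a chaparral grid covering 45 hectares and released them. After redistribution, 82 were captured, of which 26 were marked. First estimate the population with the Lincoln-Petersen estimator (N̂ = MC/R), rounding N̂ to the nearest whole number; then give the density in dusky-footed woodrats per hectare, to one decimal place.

density ≈ 13.5 dusky-footed woodrats per hectare

N̂ = 193·82/26 = 15826/26 ≈ 608.7 → 609
Density = N̂ / area = 609 / 45 ≈ 13.53 → 13.5 per hectare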